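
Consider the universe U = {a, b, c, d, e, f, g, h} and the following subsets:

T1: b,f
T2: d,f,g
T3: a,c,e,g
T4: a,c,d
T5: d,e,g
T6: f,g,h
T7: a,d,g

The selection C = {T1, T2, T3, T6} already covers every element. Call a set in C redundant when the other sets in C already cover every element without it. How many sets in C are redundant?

0

Drop T1: b uncovered — not redundant.
Drop T2: d uncovered — not redundant.
Drop T3: a, c, e uncovered — not redundant.
Drop T6: h uncovered — not redundant.
None of the sets in C is redundant.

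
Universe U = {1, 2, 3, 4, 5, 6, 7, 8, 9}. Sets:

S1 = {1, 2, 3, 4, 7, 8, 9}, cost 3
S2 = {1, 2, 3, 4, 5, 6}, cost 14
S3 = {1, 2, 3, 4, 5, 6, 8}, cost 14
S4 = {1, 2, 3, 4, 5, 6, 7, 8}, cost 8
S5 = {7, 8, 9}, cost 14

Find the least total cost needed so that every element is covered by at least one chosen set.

11

S1, S4 cover every element at cost 3 + 8 = 11.
Any cover uses at least 2 sets; among all covering selections none totals below 11.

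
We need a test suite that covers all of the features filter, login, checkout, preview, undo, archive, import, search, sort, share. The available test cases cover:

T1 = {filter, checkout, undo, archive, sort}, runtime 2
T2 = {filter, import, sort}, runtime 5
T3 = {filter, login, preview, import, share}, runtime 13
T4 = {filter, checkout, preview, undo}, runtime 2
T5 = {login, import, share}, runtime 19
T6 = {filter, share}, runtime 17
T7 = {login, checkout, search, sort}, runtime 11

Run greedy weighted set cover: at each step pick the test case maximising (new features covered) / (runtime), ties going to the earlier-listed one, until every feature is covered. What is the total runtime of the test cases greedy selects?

28

Pick 1: T1 adds 5 new (filter, checkout, undo, archive, sort) at runtime 2 (ratio 5/2).
Pick 2: T4 adds 1 new (preview) at runtime 2 (ratio 1/2).
Pick 3: T3 adds 3 new (login, import, share) at runtime 13 (ratio 3/13).
Pick 4: T7 adds 1 new (search) at runtime 11 (ratio 1/11).
Greedy total runtime: 2 + 2 + 13 + 11 = 28. (The true optimum is 26, so greedy overshoots here.)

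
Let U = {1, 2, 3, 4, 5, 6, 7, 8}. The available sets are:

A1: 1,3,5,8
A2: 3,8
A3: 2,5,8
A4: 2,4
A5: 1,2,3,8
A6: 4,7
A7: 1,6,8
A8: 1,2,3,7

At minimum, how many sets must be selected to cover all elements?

A1, A3, A6, A7 together cover {1, 2, 3, 4, 5, 6, 7, 8} — every element.
No 3 of the 8 sets cover everything (all 56 triples fall short), so 4 is minimum.

4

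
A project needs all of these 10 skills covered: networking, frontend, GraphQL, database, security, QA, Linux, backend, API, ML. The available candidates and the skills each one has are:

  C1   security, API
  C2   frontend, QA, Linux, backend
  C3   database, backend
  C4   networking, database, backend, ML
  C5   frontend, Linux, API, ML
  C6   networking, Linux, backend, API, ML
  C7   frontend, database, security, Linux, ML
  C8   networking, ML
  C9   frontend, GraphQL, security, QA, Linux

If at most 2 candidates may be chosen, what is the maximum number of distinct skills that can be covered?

9

Choosing C4, C9 covers {networking, frontend, GraphQL, database, security, QA, Linux, backend, ML} — 9 skills.
No choice of 2 candidates does better; here API is left uncovered.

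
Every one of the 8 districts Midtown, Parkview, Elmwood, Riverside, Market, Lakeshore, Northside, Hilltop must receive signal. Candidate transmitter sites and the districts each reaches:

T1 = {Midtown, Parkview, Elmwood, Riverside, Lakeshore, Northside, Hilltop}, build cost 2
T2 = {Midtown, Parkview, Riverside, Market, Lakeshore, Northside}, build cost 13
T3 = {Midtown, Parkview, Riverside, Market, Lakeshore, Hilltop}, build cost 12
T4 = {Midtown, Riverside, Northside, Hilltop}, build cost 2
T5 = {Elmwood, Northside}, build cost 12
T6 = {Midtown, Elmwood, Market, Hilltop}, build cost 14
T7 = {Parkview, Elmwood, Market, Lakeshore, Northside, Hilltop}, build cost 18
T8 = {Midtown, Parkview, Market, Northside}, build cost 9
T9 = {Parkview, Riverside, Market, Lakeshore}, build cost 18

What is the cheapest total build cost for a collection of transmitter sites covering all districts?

T1, T8 cover every district at build cost 2 + 9 = 11.
Any cover uses at least 2 transmitter sites; among all covering selections none totals below 11.

11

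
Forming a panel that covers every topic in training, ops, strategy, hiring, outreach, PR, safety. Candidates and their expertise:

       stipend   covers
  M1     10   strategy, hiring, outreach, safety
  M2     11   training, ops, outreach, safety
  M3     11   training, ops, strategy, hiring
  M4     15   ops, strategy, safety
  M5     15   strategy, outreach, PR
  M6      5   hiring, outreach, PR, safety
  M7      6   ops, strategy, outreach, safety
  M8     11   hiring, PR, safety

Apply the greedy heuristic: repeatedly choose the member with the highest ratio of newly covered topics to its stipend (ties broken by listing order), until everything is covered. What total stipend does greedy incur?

22

Pick 1: M6 adds 4 new (hiring, outreach, PR, safety) at stipend 5 (ratio 4/5).
Pick 2: M7 adds 2 new (ops, strategy) at stipend 6 (ratio 2/6).
Pick 3: M2 adds 1 new (training) at stipend 11 (ratio 1/11).
Greedy total stipend: 5 + 6 + 11 = 22. (The true optimum is 16, so greedy overshoots here.)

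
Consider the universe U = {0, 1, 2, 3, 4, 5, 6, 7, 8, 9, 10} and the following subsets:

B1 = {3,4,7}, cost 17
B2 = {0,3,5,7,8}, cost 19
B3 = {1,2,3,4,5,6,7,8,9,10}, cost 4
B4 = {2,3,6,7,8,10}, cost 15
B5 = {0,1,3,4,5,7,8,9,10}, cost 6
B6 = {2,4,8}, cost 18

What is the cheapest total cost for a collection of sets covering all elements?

10

B3, B5 cover every element at cost 4 + 6 = 10.
Any cover uses at least 2 sets; among all covering selections none totals below 10.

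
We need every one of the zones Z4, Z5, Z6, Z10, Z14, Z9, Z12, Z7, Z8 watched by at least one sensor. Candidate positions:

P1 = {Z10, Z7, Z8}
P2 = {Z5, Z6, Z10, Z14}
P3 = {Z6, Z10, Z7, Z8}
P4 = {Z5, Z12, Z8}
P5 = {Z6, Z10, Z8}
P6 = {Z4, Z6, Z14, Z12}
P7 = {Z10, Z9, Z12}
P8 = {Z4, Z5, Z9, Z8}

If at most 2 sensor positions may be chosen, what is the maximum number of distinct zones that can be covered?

7

Choosing P1, P6 covers {Z4, Z6, Z10, Z14, Z12, Z7, Z8} — 7 zones.
No choice of 2 sensor positions does better; here Z5, Z9 are left uncovered.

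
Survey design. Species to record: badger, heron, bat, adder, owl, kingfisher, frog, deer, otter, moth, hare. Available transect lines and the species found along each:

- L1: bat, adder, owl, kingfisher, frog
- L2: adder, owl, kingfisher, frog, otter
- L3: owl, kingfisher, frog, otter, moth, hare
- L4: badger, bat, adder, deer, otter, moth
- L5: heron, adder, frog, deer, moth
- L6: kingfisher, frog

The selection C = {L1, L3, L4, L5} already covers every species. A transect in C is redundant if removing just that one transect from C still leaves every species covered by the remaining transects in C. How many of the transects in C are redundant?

Drop L1: the rest still cover every species — redundant.
Drop L3: hare uncovered — not redundant.
Drop L4: badger uncovered — not redundant.
Drop L5: heron uncovered — not redundant.
1 redundant: L1.

1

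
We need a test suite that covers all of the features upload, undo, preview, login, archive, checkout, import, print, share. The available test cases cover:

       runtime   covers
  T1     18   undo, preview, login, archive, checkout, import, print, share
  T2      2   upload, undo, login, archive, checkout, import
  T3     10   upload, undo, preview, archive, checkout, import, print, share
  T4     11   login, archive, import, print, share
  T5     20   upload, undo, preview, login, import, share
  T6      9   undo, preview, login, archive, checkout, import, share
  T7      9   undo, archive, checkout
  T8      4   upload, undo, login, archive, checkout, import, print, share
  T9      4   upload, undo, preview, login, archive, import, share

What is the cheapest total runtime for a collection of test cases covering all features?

T8, T9 cover every feature at runtime 4 + 4 = 8.
Any cover uses at least 2 test cases; among all covering selections none totals below 8.

8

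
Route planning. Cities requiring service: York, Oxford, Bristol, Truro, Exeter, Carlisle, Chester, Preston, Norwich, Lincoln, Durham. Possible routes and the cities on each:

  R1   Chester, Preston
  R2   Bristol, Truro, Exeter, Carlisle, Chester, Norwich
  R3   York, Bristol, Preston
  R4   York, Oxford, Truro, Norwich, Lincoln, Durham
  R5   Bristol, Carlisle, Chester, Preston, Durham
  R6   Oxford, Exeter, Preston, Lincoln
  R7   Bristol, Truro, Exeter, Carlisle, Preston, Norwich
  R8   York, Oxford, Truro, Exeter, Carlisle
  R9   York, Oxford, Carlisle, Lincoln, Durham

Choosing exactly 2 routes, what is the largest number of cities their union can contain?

Choosing R2, R4 covers {York, Oxford, Bristol, Truro, Exeter, Carlisle, Chester, Norwich, Lincoln, Durham} — 10 cities.
No choice of 2 routes does better; here Preston is left uncovered.

10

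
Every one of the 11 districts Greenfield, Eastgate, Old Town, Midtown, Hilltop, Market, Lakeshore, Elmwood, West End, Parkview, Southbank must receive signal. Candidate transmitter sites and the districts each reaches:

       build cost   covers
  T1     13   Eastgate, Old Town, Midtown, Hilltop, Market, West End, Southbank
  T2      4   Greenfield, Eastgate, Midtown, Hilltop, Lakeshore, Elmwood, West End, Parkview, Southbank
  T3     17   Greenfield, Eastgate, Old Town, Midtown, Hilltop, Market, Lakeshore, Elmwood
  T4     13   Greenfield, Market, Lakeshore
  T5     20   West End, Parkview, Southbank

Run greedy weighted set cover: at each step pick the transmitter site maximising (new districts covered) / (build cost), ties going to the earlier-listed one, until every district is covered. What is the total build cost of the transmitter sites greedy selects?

Pick 1: T2 adds 9 new (Greenfield, Eastgate, Midtown, Hilltop, Lakeshore, Elmwood, West End, Parkview, Southbank) at build cost 4 (ratio 9/4).
Pick 2: T1 adds 2 new (Old Town, Market) at build cost 13 (ratio 2/13).
Greedy total build cost: 4 + 13 = 17.

17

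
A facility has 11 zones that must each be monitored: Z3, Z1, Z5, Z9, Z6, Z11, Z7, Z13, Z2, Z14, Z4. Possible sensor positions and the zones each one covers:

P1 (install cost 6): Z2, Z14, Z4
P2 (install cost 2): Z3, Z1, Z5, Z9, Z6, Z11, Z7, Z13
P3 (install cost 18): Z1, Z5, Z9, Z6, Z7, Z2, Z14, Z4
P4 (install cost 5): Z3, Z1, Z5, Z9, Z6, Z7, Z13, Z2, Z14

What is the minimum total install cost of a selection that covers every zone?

P1, P2 cover every zone at install cost 6 + 2 = 8.
Any cover uses at least 2 sensor positions; among all covering selections none totals below 8.

8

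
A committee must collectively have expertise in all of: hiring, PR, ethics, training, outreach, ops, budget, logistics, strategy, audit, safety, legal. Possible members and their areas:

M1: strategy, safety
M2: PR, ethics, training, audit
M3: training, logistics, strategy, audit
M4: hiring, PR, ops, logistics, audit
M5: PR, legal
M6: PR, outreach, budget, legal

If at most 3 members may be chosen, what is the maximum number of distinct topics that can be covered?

10

Choosing M1, M4, M6 covers {hiring, PR, outreach, ops, budget, logistics, strategy, audit, safety, legal} — 10 topics.
No choice of 3 members does better; here ethics, training are left uncovered.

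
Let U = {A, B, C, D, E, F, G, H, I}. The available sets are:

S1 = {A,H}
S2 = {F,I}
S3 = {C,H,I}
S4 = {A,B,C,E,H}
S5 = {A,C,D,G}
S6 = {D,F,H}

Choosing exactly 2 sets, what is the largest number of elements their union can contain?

7

Choosing S2, S4 covers {A, B, C, E, F, H, I} — 7 elements.
No choice of 2 sets does better; here D, G are left uncovered.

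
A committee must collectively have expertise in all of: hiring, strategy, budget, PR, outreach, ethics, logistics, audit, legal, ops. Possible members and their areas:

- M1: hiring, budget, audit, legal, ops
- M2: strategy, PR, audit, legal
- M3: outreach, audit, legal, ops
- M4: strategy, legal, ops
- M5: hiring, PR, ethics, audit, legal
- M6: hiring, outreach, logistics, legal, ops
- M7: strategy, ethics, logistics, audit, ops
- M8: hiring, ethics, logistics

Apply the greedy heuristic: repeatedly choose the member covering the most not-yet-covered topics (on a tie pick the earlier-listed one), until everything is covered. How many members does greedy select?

Pick 1: M1 covers 5 new topics (hiring, budget, audit, legal, ops).
Pick 2: M7 covers 3 new topics (strategy, ethics, logistics).
Pick 3: M2 covers 1 new topics (PR).
Pick 4: M3 covers 1 new topics (outreach).
Greedy uses 4 members.

4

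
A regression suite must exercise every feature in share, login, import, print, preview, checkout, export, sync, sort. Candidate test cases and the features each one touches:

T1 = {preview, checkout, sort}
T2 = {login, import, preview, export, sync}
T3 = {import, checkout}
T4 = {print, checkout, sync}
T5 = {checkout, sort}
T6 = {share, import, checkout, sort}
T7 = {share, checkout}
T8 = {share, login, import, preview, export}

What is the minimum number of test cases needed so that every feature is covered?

T1, T4, T8 together cover {share, login, import, print, preview, checkout, export, sync, sort} — every feature.
No 2 of the 8 test cases cover everything (all 28 pairs fall short), so 3 is minimum.

3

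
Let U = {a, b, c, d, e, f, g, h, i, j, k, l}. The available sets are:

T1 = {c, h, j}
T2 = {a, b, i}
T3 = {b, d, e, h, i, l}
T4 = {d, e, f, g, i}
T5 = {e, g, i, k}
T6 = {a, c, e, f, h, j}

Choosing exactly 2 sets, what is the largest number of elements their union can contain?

10

Choosing T3, T6 covers {a, b, c, d, e, f, h, i, j, l} — 10 elements.
No choice of 2 sets does better; here g, k are left uncovered.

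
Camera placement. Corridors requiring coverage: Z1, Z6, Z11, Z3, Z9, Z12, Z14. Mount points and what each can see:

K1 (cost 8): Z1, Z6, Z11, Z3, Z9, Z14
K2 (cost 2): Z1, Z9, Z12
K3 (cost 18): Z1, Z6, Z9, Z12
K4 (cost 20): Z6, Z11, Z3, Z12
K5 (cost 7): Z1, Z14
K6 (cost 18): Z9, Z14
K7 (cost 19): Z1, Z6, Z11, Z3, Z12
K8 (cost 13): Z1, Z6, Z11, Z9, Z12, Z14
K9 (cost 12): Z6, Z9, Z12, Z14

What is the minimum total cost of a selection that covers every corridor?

10

K1, K2 cover every corridor at cost 8 + 2 = 10.
Any cover uses at least 2 camera mounts; among all covering selections none totals below 10.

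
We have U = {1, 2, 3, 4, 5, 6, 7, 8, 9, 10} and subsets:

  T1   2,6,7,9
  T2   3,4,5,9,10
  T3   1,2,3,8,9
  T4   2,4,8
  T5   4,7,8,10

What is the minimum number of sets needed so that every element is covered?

T1, T2, T3 together cover {1, 2, 3, 4, 5, 6, 7, 8, 9, 10} — every element.
No 2 of the 5 sets cover everything (all 10 pairs fall short), so 3 is minimum.

3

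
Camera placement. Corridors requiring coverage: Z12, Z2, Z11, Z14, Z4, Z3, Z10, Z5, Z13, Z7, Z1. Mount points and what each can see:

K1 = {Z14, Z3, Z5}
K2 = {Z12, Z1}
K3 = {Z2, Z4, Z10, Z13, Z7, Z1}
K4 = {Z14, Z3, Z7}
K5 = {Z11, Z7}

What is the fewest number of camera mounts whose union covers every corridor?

K1, K2, K3, K5 together cover {Z12, Z2, Z11, Z14, Z4, Z3, Z10, Z5, Z13, Z7, Z1} — every corridor.
No 3 of the 5 camera mounts cover everything (all 10 triples fall short), so 4 is minimum.

4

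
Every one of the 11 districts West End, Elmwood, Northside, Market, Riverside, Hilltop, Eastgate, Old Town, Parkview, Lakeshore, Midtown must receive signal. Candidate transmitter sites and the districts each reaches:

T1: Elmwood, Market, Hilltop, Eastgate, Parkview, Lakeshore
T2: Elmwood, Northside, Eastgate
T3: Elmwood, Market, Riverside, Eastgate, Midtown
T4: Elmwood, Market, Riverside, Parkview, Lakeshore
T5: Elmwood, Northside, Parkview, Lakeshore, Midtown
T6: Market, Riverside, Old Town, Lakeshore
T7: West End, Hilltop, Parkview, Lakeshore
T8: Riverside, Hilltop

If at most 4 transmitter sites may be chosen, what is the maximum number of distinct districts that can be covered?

Choosing T1, T5, T6, T7 covers {West End, Elmwood, Northside, Market, Riverside, Hilltop, Eastgate, Old Town, Parkview, Lakeshore, Midtown} — 11 districts.
That is all 11 districts.

11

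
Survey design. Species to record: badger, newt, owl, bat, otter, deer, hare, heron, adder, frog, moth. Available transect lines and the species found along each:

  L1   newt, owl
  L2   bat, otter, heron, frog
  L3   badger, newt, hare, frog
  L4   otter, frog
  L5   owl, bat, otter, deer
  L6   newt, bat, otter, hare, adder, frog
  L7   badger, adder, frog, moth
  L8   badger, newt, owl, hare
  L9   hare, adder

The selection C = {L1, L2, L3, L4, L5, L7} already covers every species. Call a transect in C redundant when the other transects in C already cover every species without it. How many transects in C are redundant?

Drop L1: the rest still cover every species — redundant.
Drop L2: heron uncovered — not redundant.
Drop L3: hare uncovered — not redundant.
Drop L4: the rest still cover every species — redundant.
Drop L5: deer uncovered — not redundant.
Drop L7: adder, moth uncovered — not redundant.
2 redundant: L1, L4.

2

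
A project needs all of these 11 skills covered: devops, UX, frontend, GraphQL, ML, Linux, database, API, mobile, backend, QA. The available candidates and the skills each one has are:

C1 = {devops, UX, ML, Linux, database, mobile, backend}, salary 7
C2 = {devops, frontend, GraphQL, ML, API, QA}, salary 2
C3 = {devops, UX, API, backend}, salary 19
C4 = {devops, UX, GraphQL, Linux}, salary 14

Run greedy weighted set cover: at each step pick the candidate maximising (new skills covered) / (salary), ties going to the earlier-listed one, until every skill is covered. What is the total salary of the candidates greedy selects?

9

Pick 1: C2 adds 6 new (devops, frontend, GraphQL, ML, API, QA) at salary 2 (ratio 6/2).
Pick 2: C1 adds 5 new (UX, Linux, database, mobile, backend) at salary 7 (ratio 5/7).
Greedy total salary: 2 + 7 = 9.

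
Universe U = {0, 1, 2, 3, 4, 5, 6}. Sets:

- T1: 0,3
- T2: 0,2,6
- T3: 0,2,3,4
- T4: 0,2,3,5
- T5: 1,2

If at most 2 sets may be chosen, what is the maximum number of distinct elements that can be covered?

5

Choosing T2, T3 covers {0, 2, 3, 4, 6} — 5 elements.
No choice of 2 sets does better; here 1, 5 are left uncovered.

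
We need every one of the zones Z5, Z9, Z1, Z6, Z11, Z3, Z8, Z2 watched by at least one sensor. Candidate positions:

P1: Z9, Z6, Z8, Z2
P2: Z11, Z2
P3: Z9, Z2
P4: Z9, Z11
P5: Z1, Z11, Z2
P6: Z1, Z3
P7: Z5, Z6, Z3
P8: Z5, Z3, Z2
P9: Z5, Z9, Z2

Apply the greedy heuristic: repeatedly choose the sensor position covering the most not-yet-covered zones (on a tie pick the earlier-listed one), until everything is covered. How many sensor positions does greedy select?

Pick 1: P1 covers 4 new zones (Z9, Z6, Z8, Z2).
Pick 2: P5 covers 2 new zones (Z1, Z11).
Pick 3: P7 covers 2 new zones (Z5, Z3).
Greedy uses 3 sensor positions.

3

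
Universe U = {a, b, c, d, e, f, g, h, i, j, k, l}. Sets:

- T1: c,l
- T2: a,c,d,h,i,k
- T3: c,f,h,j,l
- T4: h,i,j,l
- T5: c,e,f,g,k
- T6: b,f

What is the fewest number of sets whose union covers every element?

T2, T3, T5, T6 together cover {a, b, c, d, e, f, g, h, i, j, k, l} — every element.
No 3 of the 6 sets cover everything (all 20 triples fall short), so 4 is minimum.

4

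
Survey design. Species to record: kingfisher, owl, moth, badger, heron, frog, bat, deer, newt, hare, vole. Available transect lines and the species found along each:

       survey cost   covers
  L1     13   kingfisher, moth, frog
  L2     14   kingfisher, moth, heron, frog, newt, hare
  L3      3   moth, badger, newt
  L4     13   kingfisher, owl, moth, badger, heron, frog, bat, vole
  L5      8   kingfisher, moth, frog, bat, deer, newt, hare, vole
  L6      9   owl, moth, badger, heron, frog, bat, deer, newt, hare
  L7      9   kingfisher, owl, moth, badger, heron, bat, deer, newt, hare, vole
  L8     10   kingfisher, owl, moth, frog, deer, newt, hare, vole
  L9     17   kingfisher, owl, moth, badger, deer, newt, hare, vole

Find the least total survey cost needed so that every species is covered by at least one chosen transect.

L5, L6 cover every species at survey cost 8 + 9 = 17.
Any cover uses at least 2 transects; among all covering selections none totals below 17.

17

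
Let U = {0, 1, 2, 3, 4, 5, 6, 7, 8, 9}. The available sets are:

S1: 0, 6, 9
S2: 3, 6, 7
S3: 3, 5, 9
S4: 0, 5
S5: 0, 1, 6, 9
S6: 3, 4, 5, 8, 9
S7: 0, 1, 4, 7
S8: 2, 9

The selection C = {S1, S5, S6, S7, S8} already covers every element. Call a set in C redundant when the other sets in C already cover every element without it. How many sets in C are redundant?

Drop S1: the rest still cover every element — redundant.
Drop S5: the rest still cover every element — redundant.
Drop S6: 3, 5, 8 uncovered — not redundant.
Drop S7: 7 uncovered — not redundant.
Drop S8: 2 uncovered — not redundant.
2 redundant: S1, S5.

2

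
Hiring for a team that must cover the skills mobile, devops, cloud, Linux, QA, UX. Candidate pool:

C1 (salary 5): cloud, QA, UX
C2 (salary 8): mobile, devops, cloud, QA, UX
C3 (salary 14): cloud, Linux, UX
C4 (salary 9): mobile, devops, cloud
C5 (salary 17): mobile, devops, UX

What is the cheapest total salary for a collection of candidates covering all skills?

22

C2, C3 cover every skill at salary 8 + 14 = 22.
Any cover uses at least 2 candidates; among all covering selections none totals below 22.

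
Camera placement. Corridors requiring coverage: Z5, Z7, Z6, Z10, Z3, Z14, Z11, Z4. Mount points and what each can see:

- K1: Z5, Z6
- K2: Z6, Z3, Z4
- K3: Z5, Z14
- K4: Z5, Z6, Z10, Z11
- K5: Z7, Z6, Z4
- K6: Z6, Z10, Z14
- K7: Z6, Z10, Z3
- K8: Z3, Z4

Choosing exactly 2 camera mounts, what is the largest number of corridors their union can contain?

Choosing K2, K4 covers {Z5, Z6, Z10, Z3, Z11, Z4} — 6 corridors.
No choice of 2 camera mounts does better; here Z7, Z14 are left uncovered.

6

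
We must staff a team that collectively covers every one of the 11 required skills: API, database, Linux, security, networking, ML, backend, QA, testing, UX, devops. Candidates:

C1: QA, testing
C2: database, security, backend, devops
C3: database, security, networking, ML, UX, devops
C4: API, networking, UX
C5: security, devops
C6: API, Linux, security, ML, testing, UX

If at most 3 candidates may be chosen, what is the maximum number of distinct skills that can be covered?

10

Choosing C1, C2, C6 covers {API, database, Linux, security, ML, backend, QA, testing, UX, devops} — 10 skills.
No choice of 3 candidates does better; here networking is left uncovered.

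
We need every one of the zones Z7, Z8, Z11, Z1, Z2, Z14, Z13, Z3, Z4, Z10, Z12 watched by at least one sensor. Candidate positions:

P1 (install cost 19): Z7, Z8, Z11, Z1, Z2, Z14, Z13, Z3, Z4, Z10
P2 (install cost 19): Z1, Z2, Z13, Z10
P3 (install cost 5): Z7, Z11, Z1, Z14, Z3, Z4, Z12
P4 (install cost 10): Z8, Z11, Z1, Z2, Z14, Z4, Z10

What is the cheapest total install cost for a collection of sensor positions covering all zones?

24

P1, P3 cover every zone at install cost 19 + 5 = 24.
Any cover uses at least 2 sensor positions; among all covering selections none totals below 24.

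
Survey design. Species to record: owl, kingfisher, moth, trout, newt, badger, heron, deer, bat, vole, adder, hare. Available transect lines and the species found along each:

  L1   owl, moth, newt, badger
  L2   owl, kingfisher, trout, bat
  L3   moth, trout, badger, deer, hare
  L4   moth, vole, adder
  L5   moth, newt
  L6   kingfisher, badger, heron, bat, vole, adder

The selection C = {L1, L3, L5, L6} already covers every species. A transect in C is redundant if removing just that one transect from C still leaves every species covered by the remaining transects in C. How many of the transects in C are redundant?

1

Drop L1: owl uncovered — not redundant.
Drop L3: trout, deer, hare uncovered — not redundant.
Drop L5: the rest still cover every species — redundant.
Drop L6: kingfisher, heron, bat, vole, … uncovered — not redundant.
1 redundant: L5.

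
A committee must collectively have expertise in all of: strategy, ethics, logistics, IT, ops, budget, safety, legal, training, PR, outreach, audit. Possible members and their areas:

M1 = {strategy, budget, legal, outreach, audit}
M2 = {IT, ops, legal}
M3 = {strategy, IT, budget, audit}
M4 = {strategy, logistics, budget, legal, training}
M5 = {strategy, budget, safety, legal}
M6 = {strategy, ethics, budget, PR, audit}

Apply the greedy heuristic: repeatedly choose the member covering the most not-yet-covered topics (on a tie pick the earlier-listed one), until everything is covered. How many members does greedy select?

5

Pick 1: M1 covers 5 new topics (strategy, budget, legal, outreach, audit).
Pick 2: M2 covers 2 new topics (IT, ops).
Pick 3: M4 covers 2 new topics (logistics, training).
Pick 4: M6 covers 2 new topics (ethics, PR).
Pick 5: M5 covers 1 new topics (safety).
Greedy uses 5 members.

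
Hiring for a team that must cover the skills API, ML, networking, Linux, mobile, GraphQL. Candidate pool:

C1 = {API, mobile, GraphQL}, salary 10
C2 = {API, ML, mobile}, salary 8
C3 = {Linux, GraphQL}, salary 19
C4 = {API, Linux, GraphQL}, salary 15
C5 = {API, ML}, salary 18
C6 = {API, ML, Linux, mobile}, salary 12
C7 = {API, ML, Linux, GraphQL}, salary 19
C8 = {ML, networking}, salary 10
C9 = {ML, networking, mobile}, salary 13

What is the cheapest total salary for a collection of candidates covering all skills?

28

C4, C9 cover every skill at salary 15 + 13 = 28.
Any cover uses at least 2 candidates; among all covering selections none totals below 28.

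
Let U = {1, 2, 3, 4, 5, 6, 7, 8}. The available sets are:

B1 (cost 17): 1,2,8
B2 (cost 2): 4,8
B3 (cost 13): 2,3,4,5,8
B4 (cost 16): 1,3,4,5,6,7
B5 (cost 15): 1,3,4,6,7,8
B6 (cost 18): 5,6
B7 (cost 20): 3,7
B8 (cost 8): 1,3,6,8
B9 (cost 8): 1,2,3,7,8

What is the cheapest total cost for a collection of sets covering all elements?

24

B4, B9 cover every element at cost 16 + 8 = 24.
Any cover uses at least 2 sets; among all covering selections none totals below 24.
Greedy by coverage-per-cost would pick B2, B9, B4 for 26 — worse than the optimum 24.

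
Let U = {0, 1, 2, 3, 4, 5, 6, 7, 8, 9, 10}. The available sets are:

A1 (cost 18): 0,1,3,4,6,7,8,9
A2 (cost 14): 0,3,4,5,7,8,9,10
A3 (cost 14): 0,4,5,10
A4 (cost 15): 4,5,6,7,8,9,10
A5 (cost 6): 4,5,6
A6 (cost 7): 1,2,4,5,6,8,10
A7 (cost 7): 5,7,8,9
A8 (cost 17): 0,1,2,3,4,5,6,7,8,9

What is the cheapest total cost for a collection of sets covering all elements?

A2, A6 cover every element at cost 14 + 7 = 21.
Any cover uses at least 2 sets; among all covering selections none totals below 21.

21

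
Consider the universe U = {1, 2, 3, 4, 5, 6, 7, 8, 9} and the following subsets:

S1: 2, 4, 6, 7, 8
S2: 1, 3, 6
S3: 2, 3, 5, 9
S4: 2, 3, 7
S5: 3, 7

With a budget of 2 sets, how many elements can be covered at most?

8

Choosing S1, S3 covers {2, 3, 4, 5, 6, 7, 8, 9} — 8 elements.
No choice of 2 sets does better; here 1 is left uncovered.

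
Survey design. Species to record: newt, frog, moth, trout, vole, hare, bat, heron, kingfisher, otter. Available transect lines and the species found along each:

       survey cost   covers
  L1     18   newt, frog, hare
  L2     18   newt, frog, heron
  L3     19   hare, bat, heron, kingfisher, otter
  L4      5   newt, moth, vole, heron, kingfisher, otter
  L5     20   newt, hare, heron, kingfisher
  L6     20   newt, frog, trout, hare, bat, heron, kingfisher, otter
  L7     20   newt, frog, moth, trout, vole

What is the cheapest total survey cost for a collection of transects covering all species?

25

L4, L6 cover every species at survey cost 5 + 20 = 25.
Any cover uses at least 2 transects; among all covering selections none totals below 25.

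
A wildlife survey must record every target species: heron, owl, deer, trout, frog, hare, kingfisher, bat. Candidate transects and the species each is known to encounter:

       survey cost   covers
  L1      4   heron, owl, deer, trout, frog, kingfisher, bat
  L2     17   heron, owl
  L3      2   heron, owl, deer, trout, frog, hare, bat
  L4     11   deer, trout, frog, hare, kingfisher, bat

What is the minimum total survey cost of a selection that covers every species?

L1, L3 cover every species at survey cost 4 + 2 = 6.
Any cover uses at least 2 transects; among all covering selections none totals below 6.

6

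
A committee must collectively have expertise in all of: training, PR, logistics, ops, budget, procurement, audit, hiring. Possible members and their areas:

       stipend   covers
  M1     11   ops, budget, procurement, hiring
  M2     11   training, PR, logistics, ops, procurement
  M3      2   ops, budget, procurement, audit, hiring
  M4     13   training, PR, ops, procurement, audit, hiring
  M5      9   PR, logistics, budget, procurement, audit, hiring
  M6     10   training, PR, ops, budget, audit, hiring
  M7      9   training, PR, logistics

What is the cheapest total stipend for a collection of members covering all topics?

M3, M7 cover every topic at stipend 2 + 9 = 11.
Any cover uses at least 2 members; among all covering selections none totals below 11.

11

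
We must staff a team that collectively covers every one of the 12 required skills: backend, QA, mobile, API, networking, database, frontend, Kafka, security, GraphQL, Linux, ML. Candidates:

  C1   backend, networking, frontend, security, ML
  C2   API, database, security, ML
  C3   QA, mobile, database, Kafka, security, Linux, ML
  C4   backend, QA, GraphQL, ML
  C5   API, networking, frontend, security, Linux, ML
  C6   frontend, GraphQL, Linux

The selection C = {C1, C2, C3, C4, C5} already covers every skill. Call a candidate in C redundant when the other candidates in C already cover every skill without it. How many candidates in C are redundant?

3

Drop C1: the rest still cover every skill — redundant.
Drop C2: the rest still cover every skill — redundant.
Drop C3: mobile, Kafka uncovered — not redundant.
Drop C4: GraphQL uncovered — not redundant.
Drop C5: the rest still cover every skill — redundant.
3 redundant: C1, C2, C5.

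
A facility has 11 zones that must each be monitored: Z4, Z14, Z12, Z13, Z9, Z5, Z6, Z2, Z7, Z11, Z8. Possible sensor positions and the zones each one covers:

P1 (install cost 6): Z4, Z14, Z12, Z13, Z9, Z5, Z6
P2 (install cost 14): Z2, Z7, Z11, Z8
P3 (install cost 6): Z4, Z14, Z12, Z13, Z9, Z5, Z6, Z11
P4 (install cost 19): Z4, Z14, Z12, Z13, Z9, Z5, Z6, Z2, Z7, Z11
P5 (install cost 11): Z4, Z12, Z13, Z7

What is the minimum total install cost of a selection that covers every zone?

20

P1, P2 cover every zone at install cost 6 + 14 = 20.
Any cover uses at least 2 sensor positions; among all covering selections none totals below 20.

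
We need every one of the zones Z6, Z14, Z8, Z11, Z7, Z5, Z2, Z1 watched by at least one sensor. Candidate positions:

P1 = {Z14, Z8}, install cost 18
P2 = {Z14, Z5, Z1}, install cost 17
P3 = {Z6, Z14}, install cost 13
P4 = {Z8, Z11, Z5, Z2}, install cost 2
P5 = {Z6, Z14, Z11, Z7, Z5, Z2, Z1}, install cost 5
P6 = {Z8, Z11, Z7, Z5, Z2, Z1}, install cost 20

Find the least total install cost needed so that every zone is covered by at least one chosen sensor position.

P4, P5 cover every zone at install cost 2 + 5 = 7.
Any cover uses at least 2 sensor positions; among all covering selections none totals below 7.

7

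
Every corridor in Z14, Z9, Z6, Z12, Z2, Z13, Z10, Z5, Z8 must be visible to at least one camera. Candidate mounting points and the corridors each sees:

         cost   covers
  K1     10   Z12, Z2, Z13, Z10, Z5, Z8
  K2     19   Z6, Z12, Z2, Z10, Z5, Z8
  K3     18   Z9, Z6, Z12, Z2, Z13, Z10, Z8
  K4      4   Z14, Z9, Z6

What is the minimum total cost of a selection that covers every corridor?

14

K1, K4 cover every corridor at cost 10 + 4 = 14.
Any cover uses at least 2 camera mounts; among all covering selections none totals below 14.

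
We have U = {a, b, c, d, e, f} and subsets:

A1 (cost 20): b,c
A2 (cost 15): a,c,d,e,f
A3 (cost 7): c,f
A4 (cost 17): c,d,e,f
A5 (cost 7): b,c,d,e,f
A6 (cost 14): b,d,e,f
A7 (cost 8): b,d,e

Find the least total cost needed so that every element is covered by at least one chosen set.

22

A2, A5 cover every element at cost 15 + 7 = 22.
Any cover uses at least 2 sets; among all covering selections none totals below 22.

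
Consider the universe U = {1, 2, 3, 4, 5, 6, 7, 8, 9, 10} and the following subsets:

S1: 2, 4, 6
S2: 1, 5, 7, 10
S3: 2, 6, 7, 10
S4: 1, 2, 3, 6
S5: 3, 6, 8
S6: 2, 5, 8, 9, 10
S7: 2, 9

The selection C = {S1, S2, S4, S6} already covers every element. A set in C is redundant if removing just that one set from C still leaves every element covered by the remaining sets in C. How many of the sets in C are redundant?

0

Drop S1: 4 uncovered — not redundant.
Drop S2: 7 uncovered — not redundant.
Drop S4: 3 uncovered — not redundant.
Drop S6: 8, 9 uncovered — not redundant.
None of the sets in C is redundant.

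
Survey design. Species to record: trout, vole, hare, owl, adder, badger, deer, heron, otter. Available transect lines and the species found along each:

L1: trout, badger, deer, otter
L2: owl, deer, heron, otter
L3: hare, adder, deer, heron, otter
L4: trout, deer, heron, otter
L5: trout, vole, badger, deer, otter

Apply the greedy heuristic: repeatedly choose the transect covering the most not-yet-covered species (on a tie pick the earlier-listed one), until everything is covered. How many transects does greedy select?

3

Pick 1: L3 covers 5 new species (hare, adder, deer, heron, otter).
Pick 2: L5 covers 3 new species (trout, vole, badger).
Pick 3: L2 covers 1 new species (owl).
Greedy uses 3 transects.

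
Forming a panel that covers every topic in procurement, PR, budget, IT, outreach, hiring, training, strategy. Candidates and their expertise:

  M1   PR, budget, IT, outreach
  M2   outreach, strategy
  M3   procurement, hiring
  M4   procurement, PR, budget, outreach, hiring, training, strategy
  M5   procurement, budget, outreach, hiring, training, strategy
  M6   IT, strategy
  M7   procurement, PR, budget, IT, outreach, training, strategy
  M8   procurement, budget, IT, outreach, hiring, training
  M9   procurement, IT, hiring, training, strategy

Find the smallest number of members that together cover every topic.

2

M1, M4 together cover {procurement, PR, budget, IT, outreach, hiring, training, strategy} — every topic.
No single member contains all 8 topics, so 2 is optimal.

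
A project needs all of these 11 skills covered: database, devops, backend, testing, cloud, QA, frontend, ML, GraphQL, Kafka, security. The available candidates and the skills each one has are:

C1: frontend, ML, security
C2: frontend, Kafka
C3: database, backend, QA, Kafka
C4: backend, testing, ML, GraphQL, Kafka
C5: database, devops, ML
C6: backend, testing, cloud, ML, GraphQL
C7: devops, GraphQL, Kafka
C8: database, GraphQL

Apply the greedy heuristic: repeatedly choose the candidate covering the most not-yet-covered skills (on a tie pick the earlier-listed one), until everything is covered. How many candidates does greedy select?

Pick 1: C4 covers 5 new skills (backend, testing, ML, GraphQL, Kafka).
Pick 2: C1 covers 2 new skills (frontend, security).
Pick 3: C3 covers 2 new skills (database, QA).
Pick 4: C5 covers 1 new skills (devops).
Pick 5: C6 covers 1 new skills (cloud).
Greedy uses 5 candidates. (The true minimum is 4.)

5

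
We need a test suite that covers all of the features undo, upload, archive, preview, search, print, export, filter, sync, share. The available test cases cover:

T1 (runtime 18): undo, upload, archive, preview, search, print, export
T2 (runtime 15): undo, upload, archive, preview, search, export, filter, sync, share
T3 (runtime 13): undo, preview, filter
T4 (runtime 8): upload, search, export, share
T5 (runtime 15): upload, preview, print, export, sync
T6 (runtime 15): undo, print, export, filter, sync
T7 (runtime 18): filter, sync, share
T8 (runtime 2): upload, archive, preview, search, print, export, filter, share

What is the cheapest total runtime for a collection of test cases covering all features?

T2, T8 cover every feature at runtime 15 + 2 = 17.
Any cover uses at least 2 test cases; among all covering selections none totals below 17.

17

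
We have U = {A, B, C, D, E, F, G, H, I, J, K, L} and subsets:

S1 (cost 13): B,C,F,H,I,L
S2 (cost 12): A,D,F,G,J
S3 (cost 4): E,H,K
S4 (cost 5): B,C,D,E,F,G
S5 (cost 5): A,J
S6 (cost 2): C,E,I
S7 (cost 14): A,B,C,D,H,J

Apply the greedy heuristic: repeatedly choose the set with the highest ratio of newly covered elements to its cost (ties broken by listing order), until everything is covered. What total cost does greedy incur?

Pick 1: S6 adds 3 new (C, E, I) at cost 2 (ratio 3/2).
Pick 2: S4 adds 4 new (B, D, F, G) at cost 5 (ratio 4/5).
Pick 3: S3 adds 2 new (H, K) at cost 4 (ratio 2/4).
Pick 4: S5 adds 2 new (A, J) at cost 5 (ratio 2/5).
Pick 5: S1 adds 1 new (L) at cost 13 (ratio 1/13).
Greedy total cost: 2 + 5 + 4 + 5 + 13 = 29. (The true optimum is 27, so greedy overshoots here.)

29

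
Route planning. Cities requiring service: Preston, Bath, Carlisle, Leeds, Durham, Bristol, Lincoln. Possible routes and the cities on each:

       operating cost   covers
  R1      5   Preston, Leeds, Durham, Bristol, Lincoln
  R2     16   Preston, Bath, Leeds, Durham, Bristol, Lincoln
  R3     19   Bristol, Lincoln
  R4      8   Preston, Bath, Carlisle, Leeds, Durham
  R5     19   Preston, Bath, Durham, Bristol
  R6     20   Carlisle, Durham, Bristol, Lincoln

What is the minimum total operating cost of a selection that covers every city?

13

R1, R4 cover every city at operating cost 5 + 8 = 13.
Any cover uses at least 2 routes; among all covering selections none totals below 13.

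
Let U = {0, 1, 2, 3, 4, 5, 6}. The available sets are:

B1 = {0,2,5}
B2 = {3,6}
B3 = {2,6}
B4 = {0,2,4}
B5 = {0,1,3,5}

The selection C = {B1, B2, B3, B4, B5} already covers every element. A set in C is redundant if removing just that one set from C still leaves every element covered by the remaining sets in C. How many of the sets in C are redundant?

3

Drop B1: the rest still cover every element — redundant.
Drop B2: the rest still cover every element — redundant.
Drop B3: the rest still cover every element — redundant.
Drop B4: 4 uncovered — not redundant.
Drop B5: 1 uncovered — not redundant.
3 redundant: B1, B2, B3.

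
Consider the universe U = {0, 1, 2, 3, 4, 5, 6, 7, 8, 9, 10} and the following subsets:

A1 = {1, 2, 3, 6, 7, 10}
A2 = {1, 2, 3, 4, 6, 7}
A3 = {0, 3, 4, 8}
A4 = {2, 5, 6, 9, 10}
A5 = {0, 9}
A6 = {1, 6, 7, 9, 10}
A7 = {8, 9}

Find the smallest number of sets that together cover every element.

A1, A3, A4 together cover {0, 1, 2, 3, 4, 5, 6, 7, 8, 9, 10} — every element.
No 2 of the 7 sets cover everything (all 21 pairs fall short), so 3 is minimum.

3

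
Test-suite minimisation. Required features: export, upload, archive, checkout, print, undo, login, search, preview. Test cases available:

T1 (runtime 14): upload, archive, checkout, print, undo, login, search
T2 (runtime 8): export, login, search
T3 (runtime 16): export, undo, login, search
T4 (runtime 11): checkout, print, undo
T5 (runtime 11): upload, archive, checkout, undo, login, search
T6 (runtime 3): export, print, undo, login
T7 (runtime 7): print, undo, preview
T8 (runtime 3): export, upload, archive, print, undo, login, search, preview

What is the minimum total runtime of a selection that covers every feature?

T4, T8 cover every feature at runtime 11 + 3 = 14.
Any cover uses at least 2 test cases; among all covering selections none totals below 14.

14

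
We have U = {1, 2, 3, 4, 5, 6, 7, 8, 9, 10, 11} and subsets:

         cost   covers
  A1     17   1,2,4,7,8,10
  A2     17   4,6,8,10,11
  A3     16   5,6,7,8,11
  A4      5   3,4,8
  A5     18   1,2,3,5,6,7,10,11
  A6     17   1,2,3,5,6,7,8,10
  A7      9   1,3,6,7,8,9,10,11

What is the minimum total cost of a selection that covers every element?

A4, A6, A7 cover every element at cost 5 + 17 + 9 = 31.
Any cover uses at least 3 sets; among all covering selections none totals below 31.

31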